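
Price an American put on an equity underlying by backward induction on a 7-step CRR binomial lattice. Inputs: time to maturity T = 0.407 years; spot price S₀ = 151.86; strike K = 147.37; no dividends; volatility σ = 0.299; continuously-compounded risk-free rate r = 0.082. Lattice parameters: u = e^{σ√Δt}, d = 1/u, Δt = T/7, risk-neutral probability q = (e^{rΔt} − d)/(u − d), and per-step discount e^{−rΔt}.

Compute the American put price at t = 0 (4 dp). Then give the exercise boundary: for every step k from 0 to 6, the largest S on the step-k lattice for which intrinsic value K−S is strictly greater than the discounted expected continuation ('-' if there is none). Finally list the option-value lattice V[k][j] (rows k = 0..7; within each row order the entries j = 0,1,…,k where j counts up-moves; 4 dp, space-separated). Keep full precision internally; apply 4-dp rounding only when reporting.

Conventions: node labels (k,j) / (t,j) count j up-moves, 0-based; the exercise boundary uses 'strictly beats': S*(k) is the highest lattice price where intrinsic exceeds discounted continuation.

price = 7.7880
boundary = - - - 122.3232 113.8145 122.3232 131.4681
tree:
7.7880
11.8960 3.9931
17.5963 6.6403 1.5381
25.0468 10.7458 2.8371 0.3294
33.5555 16.7919 5.1538 0.6826 0.0000
41.4724 25.0468 9.1767 1.4145 0.0000 0.0000
48.8386 33.5555 15.9019 2.9310 0.0000 0.0000 0.0000
55.6925 41.4724 25.0468 6.0733 0.0000 0.0000 0.0000 0.0000

Δt=0.05814, u=1.07476, d=0.93044, q=0.51510, disc=e^(-rΔt)=0.99524
k=7 terminal: V=max(K-S,0) → 55.6925 41.4724 25.0468 6.0733 0.0000 0.0000 0.0000 0.0000
k=6: j=0 S=98.5314 intr=48.8386 cont=48.1377 V=48.8386[EX]; j=1 S=113.8145 intr=33.5555 cont=32.8546 V=33.5555[EX]; j=2 S=131.4681 intr=15.9019 cont=15.2009 V=15.9019[EX]; j=3 S=151.8600 intr=0.0000 cont=2.9310 V=2.9310[hold]; j=4 S=175.4149 intr=0.0000 cont=0.0000 V=0.0000[hold]; j=5 S=202.6233 intr=0.0000 cont=0.0000 V=0.0000[hold]; j=6 S=234.0520 intr=0.0000 cont=0.0000 V=0.0000[hold]  S*(6)=131.4681
k=5: j=0 S=105.8976 intr=41.4724 cont=40.7715 V=41.4724[EX]; j=1 S=122.3232 intr=25.0468 cont=24.3458 V=25.0468[EX]; j=2 S=141.2967 intr=6.0733 cont=9.1767 V=9.1767[hold]; j=3 S=163.2131 intr=0.0000 cont=1.4145 V=1.4145[hold]; j=4 S=188.5289 intr=0.0000 cont=0.0000 V=0.0000[hold]; j=5 S=217.7714 intr=0.0000 cont=0.0000 V=0.0000[hold]  S*(5)=122.3232
k=4: j=0 S=113.8145 intr=33.5555 cont=32.8546 V=33.5555[EX]; j=1 S=131.4681 intr=15.9019 cont=16.7919 V=16.7919[hold]; j=2 S=151.8600 intr=0.0000 cont=5.1538 V=5.1538[hold]; j=3 S=175.4149 intr=0.0000 cont=0.6826 V=0.6826[hold]; j=4 S=202.6233 intr=0.0000 cont=0.0000 V=0.0000[hold]  S*(4)=113.8145
k=3: j=0 S=122.3232 intr=25.0468 cont=24.8021 V=25.0468[EX]; j=1 S=141.2967 intr=6.0733 cont=10.7458 V=10.7458[hold]; j=2 S=163.2131 intr=0.0000 cont=2.8371 V=2.8371[hold]; j=3 S=188.5289 intr=0.0000 cont=0.3294 V=0.3294[hold]  S*(3)=122.3232
k=2: j=0 S=131.4681 intr=15.9019 cont=17.5963 V=17.5963[hold]; j=1 S=151.8600 intr=0.0000 cont=6.6403 V=6.6403[hold]; j=2 S=175.4149 intr=0.0000 cont=1.5381 V=1.5381[hold]  S*(2)=-
k=1: j=0 S=141.2967 intr=6.0733 cont=11.8960 V=11.8960[hold]; j=1 S=163.2131 intr=0.0000 cont=3.9931 V=3.9931[hold]  S*(1)=-
k=0: j=0 S=151.8600 intr=0.0000 cont=7.7880 V=7.7880[hold]  S*(0)=-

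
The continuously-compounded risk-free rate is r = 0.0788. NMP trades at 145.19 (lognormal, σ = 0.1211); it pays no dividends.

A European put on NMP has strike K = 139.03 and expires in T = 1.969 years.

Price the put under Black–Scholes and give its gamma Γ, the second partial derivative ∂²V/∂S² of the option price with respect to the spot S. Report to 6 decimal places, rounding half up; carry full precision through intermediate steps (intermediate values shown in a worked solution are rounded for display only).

price = 1.334124
Γ = 0.007374

σ√T = 0.1211·√1.969 = 0.169929
d₁ = (ln(S/K) + (r+σ²/2)T) / (σ√T) = (ln(145.19/139.03) + (0.0788+0.1211²/2)·1.969) / 0.169929 = (0.043353 + 0.169595) / 0.169929 = 1.253164
d₂ = d₁ − σ√T = 1.253164 − 0.169929 = 1.083235
e^{−rT} = 0.856281
N(−d₁) = 0.105073,  N(−d₂) = 0.139352
Put price V = K·e^{−rT}·N(−d₂) − S·N(−d₁) = 16.589686 − 15.255562 = 1.334124
φ(d₁) = (1/√(2π))·e^{−d₁²/2} = 0.181927
Γ = φ(d₁) / (S·σ·√T) = 0.007374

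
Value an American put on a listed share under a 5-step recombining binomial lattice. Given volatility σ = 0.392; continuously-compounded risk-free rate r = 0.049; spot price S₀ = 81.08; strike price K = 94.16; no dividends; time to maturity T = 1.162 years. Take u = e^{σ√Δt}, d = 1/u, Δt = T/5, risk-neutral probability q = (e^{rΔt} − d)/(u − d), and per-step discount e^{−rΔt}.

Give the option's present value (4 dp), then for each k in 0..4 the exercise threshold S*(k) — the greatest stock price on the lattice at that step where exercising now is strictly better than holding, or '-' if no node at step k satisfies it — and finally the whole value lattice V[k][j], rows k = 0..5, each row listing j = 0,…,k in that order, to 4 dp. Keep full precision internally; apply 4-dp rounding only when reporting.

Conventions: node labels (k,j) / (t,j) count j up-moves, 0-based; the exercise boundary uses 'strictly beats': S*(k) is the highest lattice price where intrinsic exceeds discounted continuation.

Δt=0.23240, u=1.20801, d=0.82781, q=0.48302, disc=e^(-rΔt)=0.98868
k=5 terminal: V=max(K-S,0) → 62.6419 48.1660 27.0414 0.0000 0.0000 0.0000
k=4: j=0 S=38.0742 intr=56.0858 cont=55.0196 V=56.0858[EX]; j=1 S=55.5613 intr=38.5987 cont=37.5325 V=38.5987[EX]; j=2 S=81.0800 intr=13.0800 cont=13.8216 V=13.8216[hold]; j=3 S=118.3192 intr=0.0000 cont=0.0000 V=0.0000[hold]; j=4 S=172.6620 intr=0.0000 cont=0.0000 V=0.0000[hold]  S*(4)=55.5613
k=3: j=0 S=45.9940 intr=48.1660 cont=47.0998 V=48.1660[EX]; j=1 S=67.1186 intr=27.0414 cont=26.3294 V=27.0414[EX]; j=2 S=97.9455 intr=0.0000 cont=7.0646 V=7.0646[hold]; j=3 S=142.9309 intr=0.0000 cont=0.0000 V=0.0000[hold]  S*(3)=67.1186
k=2: j=0 S=55.5613 intr=38.5987 cont=37.5325 V=38.5987[EX]; j=1 S=81.0800 intr=13.0800 cont=17.1953 V=17.1953[hold]; j=2 S=118.3192 intr=0.0000 cont=3.6109 V=3.6109[hold]  S*(2)=55.5613
k=1: j=0 S=67.1186 intr=27.0414 cont=27.9405 V=27.9405[hold]; j=1 S=97.9455 intr=0.0000 cont=10.5134 V=10.5134[hold]  S*(1)=-
k=0: j=0 S=81.0800 intr=13.0800 cont=19.3018 V=19.3018[hold]  S*(0)=-

price = 19.3018
boundary = - - 55.5613 67.1186 55.5613
tree:
19.3018
27.9405 10.5134
38.5987 17.1953 3.6109
48.1660 27.0414 7.0646 0.0000
56.0858 38.5987 13.8216 0.0000 0.0000
62.6419 48.1660 27.0414 0.0000 0.0000 0.0000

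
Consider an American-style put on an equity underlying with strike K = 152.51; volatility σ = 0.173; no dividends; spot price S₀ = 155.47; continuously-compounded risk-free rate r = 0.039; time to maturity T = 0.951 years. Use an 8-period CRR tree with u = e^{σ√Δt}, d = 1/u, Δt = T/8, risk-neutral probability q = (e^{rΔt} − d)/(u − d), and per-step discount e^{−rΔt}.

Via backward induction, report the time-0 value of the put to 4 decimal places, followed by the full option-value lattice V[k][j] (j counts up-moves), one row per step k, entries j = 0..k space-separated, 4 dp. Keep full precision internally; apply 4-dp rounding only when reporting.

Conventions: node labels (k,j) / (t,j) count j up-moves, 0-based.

Δt=0.11887  u=1.06146  d=0.94210  q=0.52402  discount=0.99537
step 8 (expiry): payoffs max(K−S,0) = 56.0360 43.8125 30.0403 14.5232 0.0000 0.0000 0.0000 0.0000 0.0000
k=7: (k=7,j=0): S=102.4035, K−S=50.1065, hold=49.4011 ⇒ V=50.1065 exercise | (k=7,j=1): S=115.3783, K−S=37.1317, hold=36.4263 ⇒ V=37.1317 exercise | (k=7,j=2): S=129.9969, K−S=22.5131, hold=21.8077 ⇒ V=22.5131 exercise | (k=7,j=3): S=146.4678, K−S=6.0422, hold=6.8807 ⇒ V=6.8807 continue | (k=7,j=4): S=165.0255, K−S=0.0000, hold=0.0000 ⇒ V=0.0000 continue | (k=7,j=5): S=185.9346, K−S=0.0000, hold=0.0000 ⇒ V=0.0000 continue | (k=7,j=6): S=209.4929, K−S=0.0000, hold=0.0000 ⇒ V=0.0000 continue | (k=7,j=7): S=236.0360, K−S=0.0000, hold=0.0000 ⇒ V=0.0000 continue
k=6: (k=6,j=0): S=108.6975, K−S=43.8125, hold=43.1071 ⇒ V=43.8125 exercise | (k=6,j=1): S=122.4697, K−S=30.0403, hold=29.3349 ⇒ V=30.0403 exercise | (k=6,j=2): S=137.9868, K−S=14.5232, hold=14.2551 ⇒ V=14.5232 exercise | (k=6,j=3): S=155.4700, K−S=0.0000, hold=3.2599 ⇒ V=3.2599 continue | (k=6,j=4): S=175.1684, K−S=0.0000, hold=0.0000 ⇒ V=0.0000 continue | (k=6,j=5): S=197.3625, K−S=0.0000, hold=0.0000 ⇒ V=0.0000 continue | (k=6,j=6): S=222.3688, K−S=0.0000, hold=0.0000 ⇒ V=0.0000 continue
k=5: (k=5,j=0): S=115.3783, K−S=37.1317, hold=36.4263 ⇒ V=37.1317 exercise | (k=5,j=1): S=129.9969, K−S=22.5131, hold=21.8077 ⇒ V=22.5131 exercise | (k=5,j=2): S=146.4678, K−S=6.0422, hold=8.5811 ⇒ V=8.5811 continue | (k=5,j=3): S=165.0255, K−S=0.0000, hold=1.5445 ⇒ V=1.5445 continue | (k=5,j=4): S=185.9346, K−S=0.0000, hold=0.0000 ⇒ V=0.0000 continue | (k=5,j=5): S=209.4929, K−S=0.0000, hold=0.0000 ⇒ V=0.0000 continue
k=4: (k=4,j=0): S=122.4697, K−S=30.0403, hold=29.3349 ⇒ V=30.0403 exercise | (k=4,j=1): S=137.9868, K−S=14.5232, hold=15.1421 ⇒ V=15.1421 continue | (k=4,j=2): S=155.4700, K−S=0.0000, hold=4.8711 ⇒ V=4.8711 continue | (k=4,j=3): S=175.1684, K−S=0.0000, hold=0.7317 ⇒ V=0.7317 continue | (k=4,j=4): S=197.3625, K−S=0.0000, hold=0.0000 ⇒ V=0.0000 continue
k=3: (k=3,j=0): S=129.9969, K−S=22.5131, hold=22.1305 ⇒ V=22.5131 exercise | (k=3,j=1): S=146.4678, K−S=6.0422, hold=9.7147 ⇒ V=9.7147 continue | (k=3,j=2): S=165.0255, K−S=0.0000, hold=2.6895 ⇒ V=2.6895 continue | (k=3,j=3): S=185.9346, K−S=0.0000, hold=0.3467 ⇒ V=0.3467 continue
k=2: (k=2,j=0): S=137.9868, K−S=14.5232, hold=15.7333 ⇒ V=15.7333 continue | (k=2,j=1): S=155.4700, K−S=0.0000, hold=6.0054 ⇒ V=6.0054 continue | (k=2,j=2): S=175.1684, K−S=0.0000, hold=1.4550 ⇒ V=1.4550 continue
k=1: (k=1,j=0): S=146.4678, K−S=6.0422, hold=10.5865 ⇒ V=10.5865 continue | (k=1,j=1): S=165.0255, K−S=0.0000, hold=3.6042 ⇒ V=3.6042 continue
k=0: (k=0,j=0): S=155.4700, K−S=0.0000, hold=6.8956 ⇒ V=6.8956 continue

price = 6.8956
tree:
6.8956
10.5865 3.6042
15.7333 6.0054 1.4550
22.5131 9.7147 2.6895 0.3467
30.0403 15.1421 4.8711 0.7317 0.0000
37.1317 22.5131 8.5811 1.5445 0.0000 0.0000
43.8125 30.0403 14.5232 3.2599 0.0000 0.0000 0.0000
50.1065 37.1317 22.5131 6.8807 0.0000 0.0000 0.0000 0.0000
56.0360 43.8125 30.0403 14.5232 0.0000 0.0000 0.0000 0.0000 0.0000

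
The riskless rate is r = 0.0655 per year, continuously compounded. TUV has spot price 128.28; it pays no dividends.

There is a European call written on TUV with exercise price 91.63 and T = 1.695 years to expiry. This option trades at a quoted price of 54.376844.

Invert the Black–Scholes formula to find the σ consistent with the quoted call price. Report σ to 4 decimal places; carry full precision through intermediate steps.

At σ = 0.4654 the Black–Scholes value reproduces the quote:
σ√T = 0.4654·√1.695 = 0.605914
d₁ = (ln(S/K) + (r+σ²/2)T) / (σ√T) = (ln(128.28/91.63) + (0.0655+0.4654²/2)·1.695) / 0.605914 = (0.336457 + 0.294589) / 0.605914 = 1.041476
d₂ = d₁ − σ√T = 1.041476 − 0.605914 = 0.435562
e^{−rT} = 0.894919
N(d₁) = 0.851173,  N(d₂) = 0.668423
V = S·N(d₁) − K·e^{−rT}·N(d₂) = 109.188428 − 54.811584 = 54.376844 (equal to the quote); since ∂V/∂σ > 0 for all σ, the implied volatility is unique

sigma = 0.4654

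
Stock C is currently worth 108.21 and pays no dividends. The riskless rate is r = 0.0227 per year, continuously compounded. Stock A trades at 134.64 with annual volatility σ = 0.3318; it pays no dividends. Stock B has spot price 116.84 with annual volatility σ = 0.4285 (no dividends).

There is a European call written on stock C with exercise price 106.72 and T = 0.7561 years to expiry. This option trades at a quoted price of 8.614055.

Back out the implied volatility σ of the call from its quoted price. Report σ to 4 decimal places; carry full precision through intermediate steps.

sigma = 0.1851

At σ = 0.1851 the Black–Scholes value reproduces the quote:
σ√T = 0.1851·√0.7561 = 0.160952
d₁ = (ln(S/K) + (r+σ²/2)T) / (σ√T) = (ln(108.21/106.72) + (0.0227+0.1851²/2)·0.7561) / 0.160952 = (0.013865 + 0.030116) / 0.160952 = 0.273258
d₂ = d₁ − σ√T = 0.273258 − 0.160952 = 0.112306
e^{−rT} = 0.982983
N(d₁) = 0.607673,  N(d₂) = 0.544710
V = S·N(d₁) − K·e^{−rT}·N(d₂) = 65.756256 − 57.142201 = 8.614055 (the observed quote) — the price is monotone increasing in volatility, hence this σ is the only solution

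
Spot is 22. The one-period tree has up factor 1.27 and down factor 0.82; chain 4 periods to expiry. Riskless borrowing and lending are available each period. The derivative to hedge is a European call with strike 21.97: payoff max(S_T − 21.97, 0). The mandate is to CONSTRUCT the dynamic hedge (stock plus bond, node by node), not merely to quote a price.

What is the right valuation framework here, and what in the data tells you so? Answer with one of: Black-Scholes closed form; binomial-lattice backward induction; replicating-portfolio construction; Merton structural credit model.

framework: replicating-portfolio construction

Key observation: the task asks for the hedge itself — share and bond holdings at every node of the 4-period tree on spot 22 with factors 1.27/0.82 — which is exactly what the replicating-portfolio construction produces.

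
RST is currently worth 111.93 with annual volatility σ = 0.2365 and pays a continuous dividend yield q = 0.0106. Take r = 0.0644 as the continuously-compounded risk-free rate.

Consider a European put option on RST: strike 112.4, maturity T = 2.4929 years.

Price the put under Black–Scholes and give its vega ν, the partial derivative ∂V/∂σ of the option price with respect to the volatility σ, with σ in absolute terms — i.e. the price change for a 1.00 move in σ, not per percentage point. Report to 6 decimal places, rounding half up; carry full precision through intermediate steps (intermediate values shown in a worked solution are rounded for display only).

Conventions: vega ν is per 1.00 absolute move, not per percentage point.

price = 9.417312
ν = 59.519599

σ√T = 0.2365·√2.4929 = 0.373408
d₁ = (ln(S/K) + (r−q+σ²/2)T) / (σ√T) = (ln(111.93/112.4) + (0.0644−0.0106+0.2365²/2)·2.4929) / 0.373408 = (-0.004190 + 0.203835) / 0.373408 = 0.534655
d₂ = d₁ − σ√T = 0.534655 − 0.373408 = 0.161247
e^{−rT} = 0.851681
e^{−qT} = 0.973921
N(−d₁) = 0.296444,  N(−d₂) = 0.435949
Put price V = K·e^{−rT}·N(−d₂) − S·e^{−qT}·N(−d₁) = 41.732990 − 32.315678 = 9.417312
φ(d₁) = (1/√(2π))·e^{−d₁²/2} = 0.345810
ν = S·e^{−qT}·φ(d₁)·√T = 59.519599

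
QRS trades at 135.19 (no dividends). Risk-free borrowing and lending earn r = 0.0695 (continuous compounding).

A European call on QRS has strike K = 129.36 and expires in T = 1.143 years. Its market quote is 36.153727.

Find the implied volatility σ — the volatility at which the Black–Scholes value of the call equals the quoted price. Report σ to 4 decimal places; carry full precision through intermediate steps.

sigma = 0.5151

At σ = 0.5151 the Black–Scholes value reproduces the quote:
σ√T = 0.5151·√1.143 = 0.550699
d₁ = (ln(S/K) + (r+σ²/2)T) / (σ√T) = (ln(135.19/129.36) + (0.0695+0.5151²/2)·1.143) / 0.550699 = (0.044082 + 0.231073) / 0.550699 = 0.499647
d₂ = d₁ − σ√T = 0.499647 − 0.550699 = -0.051052
e^{−rT} = 0.923635
N(d₁) = 0.691338,  N(d₂) = 0.479642
V = S·N(d₁) − K·e^{−rT}·N(d₂) = 93.462016 − 57.308289 = 36.153727 (equal to the quote); since ∂V/∂σ > 0 for all σ, the implied volatility is unique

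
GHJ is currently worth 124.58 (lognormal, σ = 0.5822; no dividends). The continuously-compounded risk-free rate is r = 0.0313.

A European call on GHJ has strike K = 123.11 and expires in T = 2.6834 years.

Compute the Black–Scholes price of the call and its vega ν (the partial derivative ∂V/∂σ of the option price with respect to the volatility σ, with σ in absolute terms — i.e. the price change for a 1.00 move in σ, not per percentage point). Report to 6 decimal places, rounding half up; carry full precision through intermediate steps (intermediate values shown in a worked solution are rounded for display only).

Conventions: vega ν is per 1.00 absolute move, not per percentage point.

price = 49.473189
ν = 68.915126

σ√T = 0.5822·√2.6834 = 0.953707
d₁ = (ln(S/K) + (r+σ²/2)T) / (σ√T) = (ln(124.58/123.11) + (0.0313+0.5822²/2)·2.6834) / 0.953707 = (0.011870 + 0.538769) / 0.953707 = 0.577367
d₂ = d₁ − σ√T = 0.577367 − 0.953707 = -0.376340
e^{−rT} = 0.919440
N(d₁) = 0.718154,  N(d₂) = 0.353332
Call price V = S·N(d₁) − K·e^{−rT}·N(d₂) = 89.467642 − 39.994453 = 49.473189
φ(d₁) = (1/√(2π))·e^{−d₁²/2} = 0.337694
ν = S·φ(d₁)·√T = 68.915126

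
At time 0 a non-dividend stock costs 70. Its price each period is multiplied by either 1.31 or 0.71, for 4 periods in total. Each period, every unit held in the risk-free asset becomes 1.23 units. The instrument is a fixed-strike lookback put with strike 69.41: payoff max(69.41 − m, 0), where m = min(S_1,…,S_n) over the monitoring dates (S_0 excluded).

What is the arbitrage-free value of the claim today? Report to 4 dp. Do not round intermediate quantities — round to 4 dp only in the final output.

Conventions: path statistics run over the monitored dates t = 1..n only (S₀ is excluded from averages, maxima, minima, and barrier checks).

price = 1.7439

Risk-neutral up-probability p* = (R−d)/(u−d) = (1.23−0.71)/(1.31−0.71) = 0.8667; the claim prices as the p*-weighted sum of path payoffs discounted by R^4.
Enumerate all 2^4 = 16 price paths (U = up ×1.31, D = down ×0.71); each path with k up-moves has probability p*^k·(1−p*)^(4−k).
DDDD: m=17.7882, payoff=51.6218, prob=0.000316
UDDD: m=32.8204, payoff=36.5896, prob=0.002054
DUDD: m=32.8204, payoff=36.5896, prob=0.002054
UUDD: m=60.5560, payoff=8.8540, prob=0.013353
DDUD: m=32.8204, payoff=36.5896, prob=0.002054
UDUD: m=60.5560, payoff=8.8540, prob=0.013353
DUUD: m=49.7000, payoff=19.7100, prob=0.013353
UUUD: m=91.7000, payoff=0.0000, prob=0.086795
DDDU: m=25.0538, payoff=44.3562, prob=0.002054
UDDU: m=46.2260, payoff=23.1840, prob=0.013353
DUDU: m=46.2260, payoff=23.1840, prob=0.013353
UUDU: m=85.2902, payoff=0.0000, prob=0.086795
DDUU: m=35.2870, payoff=34.1230, prob=0.013353
UDUU: m=65.1070, payoff=4.3030, prob=0.086795
DUUU: m=49.7000, payoff=19.7100, prob=0.086795
UUUU: m=91.7000, payoff=0.0000, prob=0.564168
Price = Σ prob·payoff / R^4 = 3.991596 / 2.288866 = 1.7439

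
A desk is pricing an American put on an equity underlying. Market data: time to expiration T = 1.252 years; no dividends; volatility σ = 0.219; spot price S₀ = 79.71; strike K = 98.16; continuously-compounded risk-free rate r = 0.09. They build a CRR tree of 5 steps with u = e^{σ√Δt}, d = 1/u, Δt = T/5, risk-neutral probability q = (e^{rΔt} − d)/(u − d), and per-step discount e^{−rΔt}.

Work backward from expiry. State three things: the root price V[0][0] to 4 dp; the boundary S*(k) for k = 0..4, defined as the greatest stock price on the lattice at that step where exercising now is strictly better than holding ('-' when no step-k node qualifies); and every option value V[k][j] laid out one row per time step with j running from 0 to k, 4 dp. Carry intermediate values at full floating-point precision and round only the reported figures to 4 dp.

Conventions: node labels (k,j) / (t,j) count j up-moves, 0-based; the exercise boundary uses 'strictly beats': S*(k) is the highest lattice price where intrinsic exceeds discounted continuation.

price = 18.4500
boundary = 79.7100 71.4364 79.7100 71.4364 79.7100
tree:
18.4500
26.7236 10.4288
34.1384 18.4500 4.9466
40.7836 26.7236 9.7926 1.5811
46.7391 34.1384 18.4500 3.8177 0.0000
52.0764 40.7836 26.7236 9.2182 0.0000 0.0000

Δt=0.25040  u=1.11582  d=0.89620  q=0.57641  discount=0.97772
step 5 (expiry): payoffs max(K−S,0) = 52.0764 40.7836 26.7236 9.2182 0.0000 0.0000
step 4: (k=4,j=0): S=51.4209, K−S=46.7391, hold=44.5517 ⇒ V=46.7391 exercise | (k=4,j=1): S=64.0216, K−S=34.1384, hold=31.9510 ⇒ V=34.1384 exercise | (k=4,j=2): S=79.7100, K−S=18.4500, hold=16.2626 ⇒ V=18.4500 exercise | (k=4,j=3): S=99.2429, K−S=0.0000, hold=3.8177 ⇒ V=3.8177 continue | (k=4,j=4): S=123.5623, K−S=0.0000, hold=0.0000 ⇒ V=0.0000 continue  boundary S*=79.7100
step 3: (k=3,j=0): S=57.3764, K−S=40.7836, hold=38.5962 ⇒ V=40.7836 exercise | (k=3,j=1): S=71.4364, K−S=26.7236, hold=24.5362 ⇒ V=26.7236 exercise | (k=3,j=2): S=88.9418, K−S=9.2182, hold=9.7926 ⇒ V=9.7926 continue | (k=3,j=3): S=110.7370, K−S=0.0000, hold=1.5811 ⇒ V=1.5811 continue  boundary S*=71.4364
step 2: (k=2,j=0): S=64.0216, K−S=34.1384, hold=31.9510 ⇒ V=34.1384 exercise | (k=2,j=1): S=79.7100, K−S=18.4500, hold=16.5863 ⇒ V=18.4500 exercise | (k=2,j=2): S=99.2429, K−S=0.0000, hold=4.9466 ⇒ V=4.9466 continue  boundary S*=79.7100
step 1: (k=1,j=0): S=71.4364, K−S=26.7236, hold=24.5362 ⇒ V=26.7236 exercise | (k=1,j=1): S=88.9418, K−S=9.2182, hold=10.4288 ⇒ V=10.4288 continue  boundary S*=71.4364
step 0: (k=0,j=0): S=79.7100, K−S=18.4500, hold=16.9449 ⇒ V=18.4500 exercise  boundary S*=79.7100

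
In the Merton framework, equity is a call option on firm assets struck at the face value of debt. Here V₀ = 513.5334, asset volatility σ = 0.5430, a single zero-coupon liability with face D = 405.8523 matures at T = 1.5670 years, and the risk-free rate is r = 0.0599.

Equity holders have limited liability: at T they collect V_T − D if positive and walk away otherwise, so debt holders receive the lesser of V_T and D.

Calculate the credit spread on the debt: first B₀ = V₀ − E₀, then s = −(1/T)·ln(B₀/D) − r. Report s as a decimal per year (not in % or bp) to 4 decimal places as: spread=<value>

spread=0.1096

Work the structural quantities from V₀ = 513.5334 against face 405.8523:
d₁ = [ln(V₀/D) + (r + σ²/2)T] / (σ√T)
   = [ln(513.5334/405.8523) + (0.0599 + 0.5·0.5430²)·1.5670] / (0.5430·√1.5670)
   = [0.235326 + 0.324877] / 0.679727 = 0.824160
d₂ = d₁ − σ√T = 0.824160 − 0.679727 = 0.144433
N(d₁) = 0.795076,  N(d₂) = 0.557421,  e^(−rT) = 0.910407
E₀ = V₀·N(d₁) − D·e^(−rT)·N(d₂)
   = 513.5334·0.795076 − 405.8523·0.910407·0.557421 = 202.336010
B₀ = V₀ − E₀ = 513.5334 − 202.336010 = 311.197390
spread = −(1/T)·ln(B₀/D) − r = −(1/1.5670)·ln(311.197390/405.8523) − 0.0599 = 0.10957153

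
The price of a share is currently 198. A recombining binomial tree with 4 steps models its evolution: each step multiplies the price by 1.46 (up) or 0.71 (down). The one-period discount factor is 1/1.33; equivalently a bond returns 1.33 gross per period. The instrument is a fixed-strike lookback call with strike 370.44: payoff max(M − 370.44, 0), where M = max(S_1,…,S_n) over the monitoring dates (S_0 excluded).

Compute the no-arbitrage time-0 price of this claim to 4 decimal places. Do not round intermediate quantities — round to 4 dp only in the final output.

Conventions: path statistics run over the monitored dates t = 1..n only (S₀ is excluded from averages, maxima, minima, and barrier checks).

Set p* = 0.8267 (from d < R < u); the path-dependent value is the discounted p*-expectation over all price paths.
Enumerate all 2^4 = 16 price paths (U = up ×1.46, D = down ×0.71); each path with k up-moves has probability p*^k·(1−p*)^(4−k).
DDDD: M=140.5800, payoff=0.0000, prob=0.000903
UDDD: M=289.0800, payoff=0.0000, prob=0.004305
DUDD: M=205.2468, payoff=0.0000, prob=0.004305
UUDD: M=422.0568, payoff=51.6168, prob=0.020532
DDUD: M=145.7252, payoff=0.0000, prob=0.004305
UDUD: M=299.6603, payoff=0.0000, prob=0.020532
DUUD: M=299.6603, payoff=0.0000, prob=0.020532
UUUD: M=616.2029, payoff=245.7629, prob=0.097920
DDDU: M=140.5800, payoff=0.0000, prob=0.004305
UDDU: M=289.0800, payoff=0.0000, prob=0.020532
DUDU: M=212.7588, payoff=0.0000, prob=0.020532
UUDU: M=437.5041, payoff=67.0641, prob=0.097920
DDUU: M=212.7588, payoff=0.0000, prob=0.020532
UDUU: M=437.5041, payoff=67.0641, prob=0.097920
DUUU: M=437.5041, payoff=67.0641, prob=0.097920
UUUU: M=899.6563, payoff=529.2163, prob=0.467005
Price = Σ prob·payoff / R^4 = 291.972574 / 3.129007 = 93.3116

price = 93.3116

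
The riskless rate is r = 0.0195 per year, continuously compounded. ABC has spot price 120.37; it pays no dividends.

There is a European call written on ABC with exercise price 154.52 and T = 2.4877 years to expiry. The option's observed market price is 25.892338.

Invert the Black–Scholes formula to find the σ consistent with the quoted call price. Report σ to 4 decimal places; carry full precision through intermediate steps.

sigma = 0.4605

At σ = 0.4605 the Black–Scholes value reproduces the quote:
σ√T = 0.4605·√2.4877 = 0.726321
d₁ = (ln(S/K) + (r+σ²/2)T) / (σ√T) = (ln(120.37/154.52) + (0.0195+0.4605²/2)·2.4877) / 0.726321 = (-0.249753 + 0.312281) / 0.726321 = 0.086089
d₂ = d₁ − σ√T = 0.086089 − 0.726321 = -0.640232
e^{−rT} = 0.952648
N(d₁) = 0.534302,  N(d₂) = 0.261011
V = S·N(d₁) − K·e^{−rT}·N(d₂) = 64.313941 − 38.421603 = 25.892338 (the quoted price), and the Black–Scholes price is strictly increasing in σ, so σ is unique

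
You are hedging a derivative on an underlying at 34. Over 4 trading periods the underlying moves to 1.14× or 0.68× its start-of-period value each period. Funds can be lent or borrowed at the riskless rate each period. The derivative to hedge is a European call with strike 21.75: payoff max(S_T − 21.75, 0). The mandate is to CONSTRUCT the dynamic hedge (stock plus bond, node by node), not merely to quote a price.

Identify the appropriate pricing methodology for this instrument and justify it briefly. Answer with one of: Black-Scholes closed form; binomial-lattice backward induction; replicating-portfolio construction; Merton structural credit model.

framework: replicating-portfolio construction

Key observation: a price alone would not answer the question — the per-node share/bond construction on the spot-34, 1.14/0.68 tree is required, and only the replicating-portfolio method yields it.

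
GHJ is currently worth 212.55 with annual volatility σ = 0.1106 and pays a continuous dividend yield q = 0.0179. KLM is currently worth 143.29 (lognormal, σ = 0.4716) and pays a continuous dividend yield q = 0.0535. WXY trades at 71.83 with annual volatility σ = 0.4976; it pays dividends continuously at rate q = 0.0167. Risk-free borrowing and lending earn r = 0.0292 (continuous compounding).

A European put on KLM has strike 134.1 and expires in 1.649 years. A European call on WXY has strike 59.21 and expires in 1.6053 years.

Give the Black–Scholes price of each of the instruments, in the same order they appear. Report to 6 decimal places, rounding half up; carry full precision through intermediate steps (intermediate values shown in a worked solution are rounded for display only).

price(KLM put K=134.1) = 29.144589
price(WXY call K=59.21) = 23.209194

[KLM put K=134.1]
σ√T = 0.4716·√1.649 = 0.605598
d₁ = (ln(S/K) + (r−q+σ²/2)T) / (σ√T) = (ln(143.29/134.1) + (0.0292−0.0535+0.4716²/2)·1.649) / 0.605598 = (0.066285 + 0.143304) / 0.605598 = 0.346085
d₂ = d₁ − σ√T = 0.346085 − 0.605598 = -0.259513
e^{−rT} = 0.952990
e^{−qT} = 0.915558
N(−d₁) = 0.364639,  N(−d₂) = 0.602380
price = K·e^{−rT}·N(−d₂) − S·e^{−qT}·N(−d₁) = 76.981746 − 47.837157 = 29.144589
[WXY call K=59.21]
σ√T = 0.4976·√1.6053 = 0.630461
d₁ = (ln(S/K) + (r−q+σ²/2)T) / (σ√T) = (ln(71.83/59.21) + (0.0292−0.0167+0.4976²/2)·1.6053) / 0.630461 = (0.193212 + 0.218807) / 0.630461 = 0.653519
d₂ = d₁ − σ√T = 0.653519 − 0.630461 = 0.023058
e^{−rT} = 0.954207
e^{−qT} = 0.973548
N(d₁) = 0.743289,  N(d₂) = 0.509198
price = S·e^{−qT}·N(d₁) − K·e^{−rT}·N(d₂) = 51.978166 − 28.768972 = 23.209194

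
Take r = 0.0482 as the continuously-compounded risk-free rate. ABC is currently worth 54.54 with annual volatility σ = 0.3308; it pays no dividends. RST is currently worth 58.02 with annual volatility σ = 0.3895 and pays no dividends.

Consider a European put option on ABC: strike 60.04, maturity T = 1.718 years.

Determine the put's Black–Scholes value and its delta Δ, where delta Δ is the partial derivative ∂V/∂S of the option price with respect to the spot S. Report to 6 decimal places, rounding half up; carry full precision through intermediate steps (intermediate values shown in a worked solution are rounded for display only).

σ√T = 0.3308·√1.718 = 0.433588
d₁ = (ln(S/K) + (r+σ²/2)T) / (σ√T) = (ln(54.54/60.04) + (0.0482+0.3308²/2)·1.718) / 0.433588 = (-0.096077 + 0.176807) / 0.433588 = 0.186191
d₂ = d₁ − σ√T = 0.186191 − 0.433588 = -0.247397
e^{−rT} = 0.920528
N(−d₁) = 0.426147,  N(−d₂) = 0.597699
Put price V = K·e^{−rT}·N(−d₂) − S·N(−d₁) = 33.033959 − 23.242083 = 9.791876
Δ = −N(−d₁) = -0.426147

price = 9.791876
Δ = -0.426147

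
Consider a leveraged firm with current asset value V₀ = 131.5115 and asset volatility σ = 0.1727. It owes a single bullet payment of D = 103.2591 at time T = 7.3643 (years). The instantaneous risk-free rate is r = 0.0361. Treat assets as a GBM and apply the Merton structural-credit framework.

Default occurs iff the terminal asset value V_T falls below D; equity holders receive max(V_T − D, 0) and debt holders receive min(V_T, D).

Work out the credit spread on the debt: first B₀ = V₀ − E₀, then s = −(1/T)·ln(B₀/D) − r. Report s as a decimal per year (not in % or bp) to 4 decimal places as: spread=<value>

spread=0.0058

Work the structural quantities from V₀ = 131.5115 against face 103.2591:
d₁ = [ln(V₀/D) + (r + σ²/2)T] / (σ√T)
   = [ln(131.5115/103.2591) + (0.0361 + 0.5·0.1727²)·7.3643] / (0.1727·√7.3643)
   = [0.241853 + 0.375672] / 0.468660 = 1.317640
d₂ = d₁ − σ√T = 1.317640 − 0.468660 = 0.848980
N(d₁) = 0.906188,  N(d₂) = 0.802054,  e^(−rT) = 0.766553
E₀ = V₀·N(d₁) − D·e^(−rT)·N(d₂)
   = 131.5115·0.906188 − 103.2591·0.766553·0.802054 = 55.688699
B₀ = V₀ − E₀ = 131.5115 − 55.688699 = 75.822801
spread = −(1/T)·ln(B₀/D) − r = −(1/7.3643)·ln(75.822801/103.2591) − 0.0361 = 0.00583777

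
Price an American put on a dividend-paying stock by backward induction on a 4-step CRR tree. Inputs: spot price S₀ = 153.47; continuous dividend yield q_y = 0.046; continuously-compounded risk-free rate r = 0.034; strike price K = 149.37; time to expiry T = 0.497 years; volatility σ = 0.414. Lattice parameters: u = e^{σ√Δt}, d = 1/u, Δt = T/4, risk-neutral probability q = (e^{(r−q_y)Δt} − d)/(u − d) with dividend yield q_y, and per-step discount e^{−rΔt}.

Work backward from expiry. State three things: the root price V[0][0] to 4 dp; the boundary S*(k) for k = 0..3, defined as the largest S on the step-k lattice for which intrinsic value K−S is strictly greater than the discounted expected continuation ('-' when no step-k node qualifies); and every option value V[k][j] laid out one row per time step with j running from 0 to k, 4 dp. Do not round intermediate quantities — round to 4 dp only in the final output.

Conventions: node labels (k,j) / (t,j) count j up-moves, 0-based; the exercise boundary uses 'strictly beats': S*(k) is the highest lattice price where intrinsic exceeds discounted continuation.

Δt=0.12425  u=1.15712  d=0.86422  q=0.45850  discount=0.99578
step 4 (expiry): payoffs max(K−S,0) = 63.7619 34.7477 0.0000 0.0000 0.0000
step 3: (k=3,j=0): S=99.0586, K−S=50.3114, hold=50.2463 ⇒ V=50.3114 exercise | (k=3,j=1): S=132.6314, K−S=16.7386, hold=18.7367 ⇒ V=18.7367 continue | (k=3,j=2): S=177.5827, K−S=0.0000, hold=0.0000 ⇒ V=0.0000 continue | (k=3,j=3): S=237.7689, K−S=0.0000, hold=0.0000 ⇒ V=0.0000 continue  boundary S*=99.0586
step 2: (k=2,j=0): S=114.6223, K−S=34.7477, hold=35.6835 ⇒ V=35.6835 continue | (k=2,j=1): S=153.4700, K−S=0.0000, hold=10.1033 ⇒ V=10.1033 continue | (k=2,j=2): S=205.4839, K−S=0.0000, hold=0.0000 ⇒ V=0.0000 continue  boundary S*=-
step 1: (k=1,j=0): S=132.6314, K−S=16.7386, hold=23.8541 ⇒ V=23.8541 continue | (k=1,j=1): S=177.5827, K−S=0.0000, hold=5.4479 ⇒ V=5.4479 continue  boundary S*=-
step 0: (k=0,j=0): S=153.4700, K−S=0.0000, hold=15.3500 ⇒ V=15.3500 continue  boundary S*=-

price = 15.3500
boundary = - - - 99.0586
tree:
15.3500
23.8541 5.4479
35.6835 10.1033 0.0000
50.3114 18.7367 0.0000 0.0000
63.7619 34.7477 0.0000 0.0000 0.0000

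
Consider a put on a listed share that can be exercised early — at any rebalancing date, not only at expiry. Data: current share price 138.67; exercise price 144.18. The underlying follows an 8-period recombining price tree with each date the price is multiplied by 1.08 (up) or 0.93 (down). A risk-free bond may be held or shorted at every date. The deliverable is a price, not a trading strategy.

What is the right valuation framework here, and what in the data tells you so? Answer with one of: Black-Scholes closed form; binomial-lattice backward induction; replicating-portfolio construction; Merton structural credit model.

Key observation: the exercise right at every one of the 8 steps is what matters: each node needs max(144.18 − S, continuation), which only the stepwise tree valuation starting from spot 138.67 delivers.

framework: binomial-lattice backward induction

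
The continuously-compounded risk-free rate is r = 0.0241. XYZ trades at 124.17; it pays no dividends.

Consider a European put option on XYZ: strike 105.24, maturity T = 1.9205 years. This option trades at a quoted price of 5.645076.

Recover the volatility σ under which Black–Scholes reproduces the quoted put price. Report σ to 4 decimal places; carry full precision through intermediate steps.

At σ = 0.2357 the Black–Scholes value reproduces the quote:
σ√T = 0.2357·√1.9205 = 0.326638
d₁ = (ln(S/K) + (r+σ²/2)T) / (σ√T) = (ln(124.17/105.24) + (0.0241+0.2357²/2)·1.9205) / 0.326638 = (0.165408 + 0.099630) / 0.326638 = 0.811413
d₂ = d₁ − σ√T = 0.811413 − 0.326638 = 0.484775
e^{−rT} = 0.954771
N(−d₁) = 0.208564,  N(−d₂) = 0.313918
V = K·e^{−rT}·N(−d₂) − S·N(−d₁) = 31.542496 − 25.897420 = 5.645076 (the observed quote) — the price is monotone increasing in volatility, hence this σ is the only solution

sigma = 0.2357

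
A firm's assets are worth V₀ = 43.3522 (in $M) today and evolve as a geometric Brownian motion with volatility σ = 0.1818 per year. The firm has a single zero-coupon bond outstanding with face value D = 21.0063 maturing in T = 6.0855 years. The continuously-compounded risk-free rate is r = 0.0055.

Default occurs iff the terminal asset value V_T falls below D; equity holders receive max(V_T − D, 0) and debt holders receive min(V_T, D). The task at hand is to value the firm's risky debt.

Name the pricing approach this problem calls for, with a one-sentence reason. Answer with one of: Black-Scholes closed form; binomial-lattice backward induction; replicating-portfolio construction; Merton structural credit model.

Key observation: the question is about default risk generated by asset-value dynamics against a debt face of 21.0063 — the structural framework prices exactly that.

framework: Merton structural credit model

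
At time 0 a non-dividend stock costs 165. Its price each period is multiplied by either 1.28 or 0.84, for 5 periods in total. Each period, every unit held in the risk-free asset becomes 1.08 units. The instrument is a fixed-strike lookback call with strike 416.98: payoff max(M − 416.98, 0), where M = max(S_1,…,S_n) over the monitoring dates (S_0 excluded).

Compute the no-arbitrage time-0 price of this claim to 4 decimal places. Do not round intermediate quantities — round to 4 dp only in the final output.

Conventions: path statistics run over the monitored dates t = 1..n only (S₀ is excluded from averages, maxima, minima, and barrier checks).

Risk-neutral up-probability p* = (R−d)/(u−d) = (1.08−0.84)/(1.28−0.84) = 0.5455; the claim prices as the p*-weighted sum of path payoffs discounted by R^5.
Enumerate all 2^5 = 32 price paths (U = up ×1.28, D = down ×0.84); each path with k up-moves has probability p*^k·(1−p*)^(5−k).
DDDDD: M=138.6000, payoff=0.0000, prob=0.019404
UDDDD: M=211.2000, payoff=0.0000, prob=0.023285
DUDDD: M=177.4080, payoff=0.0000, prob=0.023285
UUDDD: M=270.3360, payoff=0.0000, prob=0.027941
DDUDD: M=149.0227, payoff=0.0000, prob=0.023285
UDUDD: M=227.0822, payoff=0.0000, prob=0.027941
DUUDD: M=227.0822, payoff=0.0000, prob=0.027941
UUUDD: M=346.0301, payoff=0.0000, prob=0.033530
DDDUD: M=138.6000, payoff=0.0000, prob=0.023285
UDDUD: M=211.2000, payoff=0.0000, prob=0.027941
DUDUD: M=190.7491, payoff=0.0000, prob=0.027941
UUDUD: M=290.6653, payoff=0.0000, prob=0.033530
DDUUD: M=190.7491, payoff=0.0000, prob=0.027941
UDUUD: M=290.6653, payoff=0.0000, prob=0.033530
DUUUD: M=290.6653, payoff=0.0000, prob=0.033530
UUUUD: M=442.9185, payoff=25.9385, prob=0.040236
DDDDU: M=138.6000, payoff=0.0000, prob=0.023285
UDDDU: M=211.2000, payoff=0.0000, prob=0.027941
DUDDU: M=177.4080, payoff=0.0000, prob=0.027941
UUDDU: M=270.3360, payoff=0.0000, prob=0.033530
DDUDU: M=160.2292, payoff=0.0000, prob=0.027941
UDUDU: M=244.1588, payoff=0.0000, prob=0.033530
DUUDU: M=244.1588, payoff=0.0000, prob=0.033530
UUUDU: M=372.0515, payoff=0.0000, prob=0.040236
DDDUU: M=160.2292, payoff=0.0000, prob=0.027941
UDDUU: M=244.1588, payoff=0.0000, prob=0.033530
DUDUU: M=244.1588, payoff=0.0000, prob=0.033530
UUDUU: M=372.0515, payoff=0.0000, prob=0.040236
DDUUU: M=244.1588, payoff=0.0000, prob=0.033530
UDUUU: M=372.0515, payoff=0.0000, prob=0.040236
DUUUU: M=372.0515, payoff=0.0000, prob=0.040236
UUUUU: M=566.9357, payoff=149.9557, prob=0.048283
Price = Σ prob·payoff / R^5 = 8.283940 / 1.469328 = 5.6379

price = 5.6379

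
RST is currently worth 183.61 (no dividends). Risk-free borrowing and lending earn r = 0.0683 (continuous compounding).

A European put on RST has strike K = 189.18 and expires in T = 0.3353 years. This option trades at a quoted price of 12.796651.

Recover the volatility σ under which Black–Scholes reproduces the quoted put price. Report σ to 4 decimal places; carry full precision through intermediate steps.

At σ = 0.2856 the Black–Scholes value reproduces the quote:
σ√T = 0.2856·√0.3353 = 0.165377
d₁ = (ln(S/K) + (r+σ²/2)T) / (σ√T) = (ln(183.61/189.18) + (0.0683+0.2856²/2)·0.3353) / 0.165377 = (-0.029885 + 0.036576) / 0.165377 = 0.040458
d₂ = d₁ − σ√T = 0.040458 − 0.165377 = -0.124919
e^{−rT} = 0.977359
N(−d₁) = 0.483864,  N(−d₂) = 0.549706
V = K·e^{−rT}·N(−d₂) − S·N(−d₁) = 101.638947 − 88.842296 = 12.796651 (matching the quote); vega is positive throughout, so no other σ reproduces this price

sigma = 0.2856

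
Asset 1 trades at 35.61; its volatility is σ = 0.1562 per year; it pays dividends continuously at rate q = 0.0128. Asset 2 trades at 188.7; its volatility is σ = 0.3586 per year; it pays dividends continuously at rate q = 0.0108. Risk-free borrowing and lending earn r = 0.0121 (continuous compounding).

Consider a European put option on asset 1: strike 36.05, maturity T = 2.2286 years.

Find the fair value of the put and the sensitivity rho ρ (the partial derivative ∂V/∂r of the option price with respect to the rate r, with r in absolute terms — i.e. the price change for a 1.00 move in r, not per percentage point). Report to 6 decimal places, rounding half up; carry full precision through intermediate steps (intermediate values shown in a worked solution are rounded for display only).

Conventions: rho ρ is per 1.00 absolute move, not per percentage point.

σ√T = 0.1562·√2.2286 = 0.233183
d₁ = (ln(S/K) + (r−q+σ²/2)T) / (σ√T) = (ln(35.61/36.05) + (0.0121−0.0128+0.1562²/2)·2.2286) / 0.233183 = (-0.012280 + 0.025627) / 0.233183 = 0.057237
d₂ = d₁ − σ√T = 0.057237 − 0.233183 = -0.175946
e^{−rT} = 0.973394
e^{−qT} = 0.971877
N(−d₁) = 0.477178,  N(−d₂) = 0.569832
Put price V = K·e^{−rT}·N(−d₂) − S·e^{−qT}·N(−d₁) = 19.995887 − 16.514434 = 3.481452
ρ = −K·T·e^{−rT}·N(−d₂) = -44.562833

price = 3.481452
ρ = -44.562833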